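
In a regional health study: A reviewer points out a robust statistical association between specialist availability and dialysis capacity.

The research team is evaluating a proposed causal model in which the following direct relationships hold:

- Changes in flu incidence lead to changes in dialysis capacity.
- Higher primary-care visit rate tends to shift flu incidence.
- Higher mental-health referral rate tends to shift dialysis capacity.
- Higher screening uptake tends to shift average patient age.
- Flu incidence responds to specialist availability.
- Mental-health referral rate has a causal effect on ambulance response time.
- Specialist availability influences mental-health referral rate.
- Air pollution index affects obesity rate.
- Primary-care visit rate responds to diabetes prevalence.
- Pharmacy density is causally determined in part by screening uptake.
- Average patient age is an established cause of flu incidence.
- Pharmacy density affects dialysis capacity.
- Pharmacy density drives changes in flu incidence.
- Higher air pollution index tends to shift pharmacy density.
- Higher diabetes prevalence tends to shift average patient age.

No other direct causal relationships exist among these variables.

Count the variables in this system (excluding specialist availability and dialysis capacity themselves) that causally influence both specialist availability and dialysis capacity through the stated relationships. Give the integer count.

No listed variable has a causal path to both specialist availability and dialysis capacity, so there are no common causes.

0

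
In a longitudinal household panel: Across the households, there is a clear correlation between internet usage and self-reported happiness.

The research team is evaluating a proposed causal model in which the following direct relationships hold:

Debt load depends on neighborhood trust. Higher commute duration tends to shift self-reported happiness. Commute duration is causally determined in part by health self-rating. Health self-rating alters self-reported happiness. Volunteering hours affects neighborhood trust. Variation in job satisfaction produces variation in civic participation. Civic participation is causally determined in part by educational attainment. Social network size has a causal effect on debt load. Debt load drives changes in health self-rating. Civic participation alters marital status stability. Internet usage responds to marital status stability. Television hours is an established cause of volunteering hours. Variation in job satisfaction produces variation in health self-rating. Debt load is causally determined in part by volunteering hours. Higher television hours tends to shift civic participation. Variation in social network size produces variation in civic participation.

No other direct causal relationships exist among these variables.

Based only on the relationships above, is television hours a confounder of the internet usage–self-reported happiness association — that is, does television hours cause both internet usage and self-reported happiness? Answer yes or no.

Television hours has a causal path to internet usage (television hours → civic participation → marital status stability → internet usage) and to self-reported happiness (television hours → volunteering hours → debt load → health self-rating → self-reported happiness), so it is a common cause of both — a confounder.

yes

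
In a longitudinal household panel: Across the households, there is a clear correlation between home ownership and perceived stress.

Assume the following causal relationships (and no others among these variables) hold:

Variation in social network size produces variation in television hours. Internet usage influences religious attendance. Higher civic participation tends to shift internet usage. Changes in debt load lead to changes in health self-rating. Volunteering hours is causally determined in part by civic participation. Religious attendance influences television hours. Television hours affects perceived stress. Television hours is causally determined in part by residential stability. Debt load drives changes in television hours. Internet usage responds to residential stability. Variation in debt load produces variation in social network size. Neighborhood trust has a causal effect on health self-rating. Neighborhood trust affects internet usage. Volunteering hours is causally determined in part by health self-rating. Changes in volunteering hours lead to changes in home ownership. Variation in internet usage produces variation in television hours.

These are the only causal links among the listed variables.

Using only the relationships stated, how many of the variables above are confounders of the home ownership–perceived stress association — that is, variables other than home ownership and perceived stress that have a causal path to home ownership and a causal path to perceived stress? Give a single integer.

The common causes are: civic participation (to home ownership via civic participation → volunteering hours → home ownership; to perceived stress via civic participation → internet usage → television hours → perceived stress); debt load (to home ownership via debt load → health self-rating → volunteering hours → home ownership; to perceived stress via debt load → television hours → perceived stress); neighborhood trust (to home ownership via neighborhood trust → health self-rating → volunteering hours → home ownership; to perceived stress via neighborhood trust → internet usage → television hours → perceived stress).
Every other variable lacks a causal path to at least one of home ownership and perceived stress.

3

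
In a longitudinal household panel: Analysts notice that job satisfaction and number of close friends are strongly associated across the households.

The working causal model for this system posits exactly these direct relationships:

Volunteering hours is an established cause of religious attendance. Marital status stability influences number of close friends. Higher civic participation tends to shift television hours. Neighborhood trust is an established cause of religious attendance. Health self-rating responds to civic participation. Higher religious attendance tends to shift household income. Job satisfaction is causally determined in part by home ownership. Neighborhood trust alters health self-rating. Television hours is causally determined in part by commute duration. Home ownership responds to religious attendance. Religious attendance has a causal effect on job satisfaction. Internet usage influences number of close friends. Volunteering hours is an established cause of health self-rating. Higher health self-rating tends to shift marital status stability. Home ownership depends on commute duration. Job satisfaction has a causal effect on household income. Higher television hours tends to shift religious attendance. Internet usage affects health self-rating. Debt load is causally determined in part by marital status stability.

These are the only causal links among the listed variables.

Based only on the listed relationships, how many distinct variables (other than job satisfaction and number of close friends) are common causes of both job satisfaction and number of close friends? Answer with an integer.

3

The common causes are: civic participation (to job satisfaction via civic participation → television hours → religious attendance → job satisfaction; to number of close friends via civic participation → health self-rating → marital status stability → number of close friends); neighborhood trust (to job satisfaction via neighborhood trust → religious attendance → job satisfaction; to number of close friends via neighborhood trust → health self-rating → marital status stability → number of close friends); volunteering hours (to job satisfaction via volunteering hours → religious attendance → job satisfaction; to number of close friends via volunteering hours → health self-rating → marital status stability → number of close friends).
Every other variable lacks a causal path to at least one of job satisfaction and number of close friends.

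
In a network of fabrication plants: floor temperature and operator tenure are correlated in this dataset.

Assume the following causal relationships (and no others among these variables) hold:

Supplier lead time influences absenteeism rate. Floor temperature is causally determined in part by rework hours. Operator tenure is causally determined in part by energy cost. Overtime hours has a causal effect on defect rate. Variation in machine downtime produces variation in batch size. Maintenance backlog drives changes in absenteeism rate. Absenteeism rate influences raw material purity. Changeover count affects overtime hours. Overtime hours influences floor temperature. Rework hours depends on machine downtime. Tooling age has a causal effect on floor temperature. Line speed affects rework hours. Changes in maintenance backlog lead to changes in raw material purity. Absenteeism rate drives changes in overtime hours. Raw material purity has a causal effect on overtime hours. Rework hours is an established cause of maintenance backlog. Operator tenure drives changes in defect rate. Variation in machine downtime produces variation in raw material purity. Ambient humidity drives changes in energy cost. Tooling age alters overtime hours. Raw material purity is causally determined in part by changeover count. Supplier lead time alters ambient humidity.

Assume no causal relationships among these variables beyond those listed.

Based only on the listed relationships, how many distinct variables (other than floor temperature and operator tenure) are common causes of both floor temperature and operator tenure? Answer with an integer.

The common causes are: supplier lead time (to floor temperature via supplier lead time → absenteeism rate → overtime hours → floor temperature; to operator tenure via supplier lead time → ambient humidity → energy cost → operator tenure).
Every other variable lacks a causal path to at least one of floor temperature and operator tenure.

1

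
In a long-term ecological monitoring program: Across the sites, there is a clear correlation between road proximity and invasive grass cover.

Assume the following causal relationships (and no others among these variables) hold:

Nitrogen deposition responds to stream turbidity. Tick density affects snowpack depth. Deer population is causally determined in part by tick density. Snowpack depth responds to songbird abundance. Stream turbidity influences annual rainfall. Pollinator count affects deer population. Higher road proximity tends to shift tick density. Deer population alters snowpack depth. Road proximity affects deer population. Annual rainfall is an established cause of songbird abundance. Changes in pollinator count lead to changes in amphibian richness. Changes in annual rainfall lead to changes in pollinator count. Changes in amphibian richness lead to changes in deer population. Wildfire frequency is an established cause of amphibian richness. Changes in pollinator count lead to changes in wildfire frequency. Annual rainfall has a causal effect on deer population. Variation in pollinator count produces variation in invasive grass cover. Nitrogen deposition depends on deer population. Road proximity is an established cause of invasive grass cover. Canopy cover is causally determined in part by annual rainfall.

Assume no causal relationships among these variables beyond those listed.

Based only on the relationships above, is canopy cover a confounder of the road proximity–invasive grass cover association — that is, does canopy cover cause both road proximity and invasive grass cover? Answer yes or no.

no

Canopy cover has no stated causal path to either road proximity or invasive grass cover. A confounder must cause both variables, so canopy cover does not qualify.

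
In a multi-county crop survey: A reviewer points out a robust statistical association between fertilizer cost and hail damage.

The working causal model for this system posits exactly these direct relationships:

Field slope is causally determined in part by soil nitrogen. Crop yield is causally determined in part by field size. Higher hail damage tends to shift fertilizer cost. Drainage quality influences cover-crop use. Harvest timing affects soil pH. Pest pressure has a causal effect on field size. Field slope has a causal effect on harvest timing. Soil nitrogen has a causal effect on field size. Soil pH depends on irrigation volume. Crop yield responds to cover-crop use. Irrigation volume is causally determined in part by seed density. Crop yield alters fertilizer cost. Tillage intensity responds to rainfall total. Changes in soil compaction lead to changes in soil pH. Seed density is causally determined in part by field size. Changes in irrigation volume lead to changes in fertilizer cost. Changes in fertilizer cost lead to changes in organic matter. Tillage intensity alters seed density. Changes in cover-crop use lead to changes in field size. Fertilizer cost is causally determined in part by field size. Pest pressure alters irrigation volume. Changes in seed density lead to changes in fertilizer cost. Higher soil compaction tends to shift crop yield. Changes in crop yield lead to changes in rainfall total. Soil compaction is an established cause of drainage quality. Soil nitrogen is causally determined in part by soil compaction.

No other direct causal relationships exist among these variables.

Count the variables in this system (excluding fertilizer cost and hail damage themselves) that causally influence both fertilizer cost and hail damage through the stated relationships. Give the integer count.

0

No listed variable has a causal path to both fertilizer cost and hail damage, so there are no common causes.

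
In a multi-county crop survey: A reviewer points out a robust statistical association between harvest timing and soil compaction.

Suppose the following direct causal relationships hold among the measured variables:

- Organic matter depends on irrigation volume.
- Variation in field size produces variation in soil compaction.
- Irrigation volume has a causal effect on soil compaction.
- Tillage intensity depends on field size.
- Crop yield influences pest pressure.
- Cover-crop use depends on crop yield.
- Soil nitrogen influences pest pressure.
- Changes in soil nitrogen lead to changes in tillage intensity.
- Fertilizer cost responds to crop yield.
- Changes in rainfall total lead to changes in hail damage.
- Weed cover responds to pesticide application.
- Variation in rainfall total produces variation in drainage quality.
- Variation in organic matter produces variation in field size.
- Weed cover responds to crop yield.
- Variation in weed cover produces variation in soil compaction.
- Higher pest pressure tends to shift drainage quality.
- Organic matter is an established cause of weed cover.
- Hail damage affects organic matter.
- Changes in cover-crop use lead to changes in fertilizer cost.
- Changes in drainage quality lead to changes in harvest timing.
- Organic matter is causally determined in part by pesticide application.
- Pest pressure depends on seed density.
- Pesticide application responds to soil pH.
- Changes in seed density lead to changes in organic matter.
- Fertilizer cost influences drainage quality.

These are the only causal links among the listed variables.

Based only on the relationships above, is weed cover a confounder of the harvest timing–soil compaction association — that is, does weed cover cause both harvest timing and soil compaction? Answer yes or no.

no

Weed cover has no stated causal path to harvest timing. A confounder must cause both variables, so weed cover does not qualify.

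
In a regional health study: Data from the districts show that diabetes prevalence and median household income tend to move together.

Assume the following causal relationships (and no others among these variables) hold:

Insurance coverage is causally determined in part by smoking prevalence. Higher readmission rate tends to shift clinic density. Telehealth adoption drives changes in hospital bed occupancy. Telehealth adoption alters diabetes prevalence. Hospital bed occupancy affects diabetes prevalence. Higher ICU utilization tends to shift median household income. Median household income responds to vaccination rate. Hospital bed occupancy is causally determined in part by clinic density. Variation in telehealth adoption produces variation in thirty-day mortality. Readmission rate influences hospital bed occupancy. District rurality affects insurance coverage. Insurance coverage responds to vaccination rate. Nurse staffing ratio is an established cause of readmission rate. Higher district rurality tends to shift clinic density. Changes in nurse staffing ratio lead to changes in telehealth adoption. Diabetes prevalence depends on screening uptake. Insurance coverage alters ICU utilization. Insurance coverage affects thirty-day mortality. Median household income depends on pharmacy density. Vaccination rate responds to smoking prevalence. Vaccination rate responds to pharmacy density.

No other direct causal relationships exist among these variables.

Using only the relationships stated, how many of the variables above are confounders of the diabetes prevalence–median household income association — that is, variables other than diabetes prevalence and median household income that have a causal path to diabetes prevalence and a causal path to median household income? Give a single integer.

The common causes are: district rurality (to diabetes prevalence via district rurality → clinic density → hospital bed occupancy → diabetes prevalence; to median household income via district rurality → insurance coverage → ICU utilization → median household income).
Every other variable lacks a causal path to at least one of diabetes prevalence and median household income.

1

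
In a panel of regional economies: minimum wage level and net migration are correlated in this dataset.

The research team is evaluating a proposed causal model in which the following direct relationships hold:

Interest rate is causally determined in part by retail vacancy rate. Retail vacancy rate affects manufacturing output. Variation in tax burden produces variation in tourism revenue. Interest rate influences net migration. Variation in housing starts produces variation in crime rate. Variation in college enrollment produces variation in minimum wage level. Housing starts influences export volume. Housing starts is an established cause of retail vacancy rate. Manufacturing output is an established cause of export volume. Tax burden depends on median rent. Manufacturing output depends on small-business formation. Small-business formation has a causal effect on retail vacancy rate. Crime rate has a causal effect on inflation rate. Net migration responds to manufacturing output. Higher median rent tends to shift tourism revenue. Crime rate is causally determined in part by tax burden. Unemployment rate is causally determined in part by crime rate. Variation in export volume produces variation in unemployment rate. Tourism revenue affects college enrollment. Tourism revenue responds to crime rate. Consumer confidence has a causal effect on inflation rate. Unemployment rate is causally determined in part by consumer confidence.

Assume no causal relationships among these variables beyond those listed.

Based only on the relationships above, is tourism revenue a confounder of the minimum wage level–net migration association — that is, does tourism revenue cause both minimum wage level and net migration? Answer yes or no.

Tourism revenue has no stated causal path to net migration. A confounder must cause both variables, so tourism revenue does not qualify.

no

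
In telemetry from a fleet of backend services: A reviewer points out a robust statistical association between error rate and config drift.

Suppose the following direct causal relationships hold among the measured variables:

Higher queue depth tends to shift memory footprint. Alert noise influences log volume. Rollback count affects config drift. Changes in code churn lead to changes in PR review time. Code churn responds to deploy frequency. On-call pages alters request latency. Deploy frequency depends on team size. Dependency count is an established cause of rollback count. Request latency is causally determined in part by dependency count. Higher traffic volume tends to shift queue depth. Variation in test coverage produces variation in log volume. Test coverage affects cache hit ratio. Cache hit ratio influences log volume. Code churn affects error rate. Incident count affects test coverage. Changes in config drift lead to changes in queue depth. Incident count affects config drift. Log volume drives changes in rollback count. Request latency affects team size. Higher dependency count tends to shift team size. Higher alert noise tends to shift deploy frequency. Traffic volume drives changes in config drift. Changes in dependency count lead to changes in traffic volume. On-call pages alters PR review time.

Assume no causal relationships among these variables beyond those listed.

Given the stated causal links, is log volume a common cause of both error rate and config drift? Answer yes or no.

no

Log volume has no stated causal path to error rate. A confounder must cause both variables, so log volume does not qualify.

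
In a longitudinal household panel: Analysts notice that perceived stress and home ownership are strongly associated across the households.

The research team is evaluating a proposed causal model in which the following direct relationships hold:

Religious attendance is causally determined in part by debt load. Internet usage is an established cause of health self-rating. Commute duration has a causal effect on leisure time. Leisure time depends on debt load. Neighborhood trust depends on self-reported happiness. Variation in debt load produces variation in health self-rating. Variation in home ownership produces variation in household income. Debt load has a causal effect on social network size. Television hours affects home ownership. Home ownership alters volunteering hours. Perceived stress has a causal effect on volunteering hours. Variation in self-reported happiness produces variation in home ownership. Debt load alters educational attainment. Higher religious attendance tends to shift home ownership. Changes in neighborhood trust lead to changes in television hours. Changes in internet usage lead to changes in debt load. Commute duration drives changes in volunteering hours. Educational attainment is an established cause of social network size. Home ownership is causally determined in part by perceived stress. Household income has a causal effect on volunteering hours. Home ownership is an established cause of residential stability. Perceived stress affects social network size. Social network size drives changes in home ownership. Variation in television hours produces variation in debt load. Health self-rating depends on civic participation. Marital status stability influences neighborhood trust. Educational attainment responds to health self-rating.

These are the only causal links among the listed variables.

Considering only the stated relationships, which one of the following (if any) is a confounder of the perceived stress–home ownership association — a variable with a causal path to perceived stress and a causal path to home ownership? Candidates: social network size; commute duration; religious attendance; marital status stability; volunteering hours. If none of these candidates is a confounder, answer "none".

none

None of the listed candidates has causal paths to both perceived stress and home ownership in the stated relationships, so none is a common cause.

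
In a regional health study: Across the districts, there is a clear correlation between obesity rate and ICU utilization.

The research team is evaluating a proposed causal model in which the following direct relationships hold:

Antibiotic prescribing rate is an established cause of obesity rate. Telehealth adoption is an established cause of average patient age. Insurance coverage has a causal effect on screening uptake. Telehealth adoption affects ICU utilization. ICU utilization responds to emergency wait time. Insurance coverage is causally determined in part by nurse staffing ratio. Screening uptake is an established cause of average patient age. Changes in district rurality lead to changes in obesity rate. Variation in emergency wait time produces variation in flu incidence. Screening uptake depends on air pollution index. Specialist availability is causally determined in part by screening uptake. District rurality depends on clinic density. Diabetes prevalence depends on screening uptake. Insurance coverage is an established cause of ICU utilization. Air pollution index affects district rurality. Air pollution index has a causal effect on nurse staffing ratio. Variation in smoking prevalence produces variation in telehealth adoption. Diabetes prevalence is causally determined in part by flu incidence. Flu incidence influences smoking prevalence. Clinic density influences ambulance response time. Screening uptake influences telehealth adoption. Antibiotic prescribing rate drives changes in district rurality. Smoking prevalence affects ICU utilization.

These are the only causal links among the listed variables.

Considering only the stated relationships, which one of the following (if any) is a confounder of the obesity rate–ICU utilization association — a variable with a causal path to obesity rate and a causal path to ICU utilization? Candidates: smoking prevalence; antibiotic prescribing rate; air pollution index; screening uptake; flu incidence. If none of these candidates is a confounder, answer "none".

Air pollution index causes obesity rate (air pollution index → district rurality → obesity rate) and also causes ICU utilization (air pollution index → nurse staffing ratio → insurance coverage → ICU utilization); it is a common cause of both.
Each of the other candidates lacks a causal path to at least one of obesity rate and ICU utilization, so they do not confound the relationship.

air pollution index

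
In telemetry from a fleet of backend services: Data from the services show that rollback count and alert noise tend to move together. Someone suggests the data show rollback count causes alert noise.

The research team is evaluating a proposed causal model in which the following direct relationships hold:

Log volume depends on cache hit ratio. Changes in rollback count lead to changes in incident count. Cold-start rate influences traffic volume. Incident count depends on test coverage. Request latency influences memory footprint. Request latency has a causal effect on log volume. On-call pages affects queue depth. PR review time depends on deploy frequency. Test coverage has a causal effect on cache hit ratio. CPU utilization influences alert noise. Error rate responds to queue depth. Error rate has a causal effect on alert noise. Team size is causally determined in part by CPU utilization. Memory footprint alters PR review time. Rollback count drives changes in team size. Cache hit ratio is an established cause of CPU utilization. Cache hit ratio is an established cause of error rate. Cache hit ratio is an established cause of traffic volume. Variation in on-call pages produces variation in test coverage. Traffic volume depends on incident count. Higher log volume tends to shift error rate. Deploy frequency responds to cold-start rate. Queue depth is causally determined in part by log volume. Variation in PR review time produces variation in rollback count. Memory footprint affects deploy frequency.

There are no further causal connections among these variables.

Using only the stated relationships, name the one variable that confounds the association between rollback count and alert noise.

Request latency has a causal path to rollback count (request latency → memory footprint → PR review time → rollback count) and a separate causal path to alert noise (request latency → log volume → error rate → alert noise), so it is a common cause of both.
No stated relationship gives rollback count a causal route to alert noise, so the correlation is explained by the shared upstream cause rather than a direct effect.

request latency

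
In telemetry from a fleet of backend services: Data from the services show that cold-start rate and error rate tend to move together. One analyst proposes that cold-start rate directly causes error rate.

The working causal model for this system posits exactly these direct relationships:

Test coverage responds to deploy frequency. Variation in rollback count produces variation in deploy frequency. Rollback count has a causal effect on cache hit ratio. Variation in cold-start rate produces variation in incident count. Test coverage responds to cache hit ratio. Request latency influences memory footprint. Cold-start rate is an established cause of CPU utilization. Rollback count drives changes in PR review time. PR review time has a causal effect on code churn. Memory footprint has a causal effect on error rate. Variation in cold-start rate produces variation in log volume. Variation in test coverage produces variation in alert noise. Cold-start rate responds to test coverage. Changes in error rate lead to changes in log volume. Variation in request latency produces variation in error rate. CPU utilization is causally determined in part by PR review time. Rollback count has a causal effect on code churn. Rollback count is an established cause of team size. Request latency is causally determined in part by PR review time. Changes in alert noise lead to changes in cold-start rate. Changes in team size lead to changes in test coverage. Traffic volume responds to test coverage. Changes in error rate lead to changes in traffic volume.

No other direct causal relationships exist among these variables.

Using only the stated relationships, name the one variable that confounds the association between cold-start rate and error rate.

rollback count

Rollback count has a causal path to cold-start rate (rollback count → cache hit ratio → test coverage → cold-start rate) and a separate causal path to error rate (rollback count → PR review time → request latency → error rate), so it is a common cause of both.
No stated relationship gives cold-start rate a causal route to error rate, so the correlation is explained by the shared upstream cause rather than a direct effect.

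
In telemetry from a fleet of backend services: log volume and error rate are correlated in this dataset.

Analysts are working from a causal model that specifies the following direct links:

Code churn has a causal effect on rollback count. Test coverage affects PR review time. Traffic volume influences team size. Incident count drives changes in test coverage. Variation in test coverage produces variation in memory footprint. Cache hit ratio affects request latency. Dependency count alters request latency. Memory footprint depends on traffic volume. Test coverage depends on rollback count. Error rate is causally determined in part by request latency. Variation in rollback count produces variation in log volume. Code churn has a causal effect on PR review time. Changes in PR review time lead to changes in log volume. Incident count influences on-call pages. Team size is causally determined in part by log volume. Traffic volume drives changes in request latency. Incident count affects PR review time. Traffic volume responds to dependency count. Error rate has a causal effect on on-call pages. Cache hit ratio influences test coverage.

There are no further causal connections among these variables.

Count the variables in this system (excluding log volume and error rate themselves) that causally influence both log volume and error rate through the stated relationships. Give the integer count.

The common causes are: cache hit ratio (to log volume via cache hit ratio → test coverage → PR review time → log volume; to error rate via cache hit ratio → request latency → error rate).
Every other variable lacks a causal path to at least one of log volume and error rate.

1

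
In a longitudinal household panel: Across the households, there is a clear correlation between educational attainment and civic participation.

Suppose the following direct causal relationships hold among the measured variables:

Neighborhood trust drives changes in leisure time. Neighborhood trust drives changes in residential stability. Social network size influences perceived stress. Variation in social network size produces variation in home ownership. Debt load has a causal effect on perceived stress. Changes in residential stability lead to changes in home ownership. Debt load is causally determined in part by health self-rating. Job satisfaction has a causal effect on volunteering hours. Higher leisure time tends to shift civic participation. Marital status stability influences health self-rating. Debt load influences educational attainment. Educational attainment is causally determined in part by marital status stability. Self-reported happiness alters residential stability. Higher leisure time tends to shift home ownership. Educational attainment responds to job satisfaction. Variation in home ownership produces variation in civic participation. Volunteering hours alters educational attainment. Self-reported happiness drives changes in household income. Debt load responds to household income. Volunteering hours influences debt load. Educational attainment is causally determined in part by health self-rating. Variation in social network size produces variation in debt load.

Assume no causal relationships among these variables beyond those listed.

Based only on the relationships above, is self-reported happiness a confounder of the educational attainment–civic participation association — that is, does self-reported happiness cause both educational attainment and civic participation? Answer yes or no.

Self-reported happiness has a causal path to educational attainment (self-reported happiness → household income → debt load → educational attainment) and to civic participation (self-reported happiness → residential stability → home ownership → civic participation), so it is a common cause of both — a confounder.

yes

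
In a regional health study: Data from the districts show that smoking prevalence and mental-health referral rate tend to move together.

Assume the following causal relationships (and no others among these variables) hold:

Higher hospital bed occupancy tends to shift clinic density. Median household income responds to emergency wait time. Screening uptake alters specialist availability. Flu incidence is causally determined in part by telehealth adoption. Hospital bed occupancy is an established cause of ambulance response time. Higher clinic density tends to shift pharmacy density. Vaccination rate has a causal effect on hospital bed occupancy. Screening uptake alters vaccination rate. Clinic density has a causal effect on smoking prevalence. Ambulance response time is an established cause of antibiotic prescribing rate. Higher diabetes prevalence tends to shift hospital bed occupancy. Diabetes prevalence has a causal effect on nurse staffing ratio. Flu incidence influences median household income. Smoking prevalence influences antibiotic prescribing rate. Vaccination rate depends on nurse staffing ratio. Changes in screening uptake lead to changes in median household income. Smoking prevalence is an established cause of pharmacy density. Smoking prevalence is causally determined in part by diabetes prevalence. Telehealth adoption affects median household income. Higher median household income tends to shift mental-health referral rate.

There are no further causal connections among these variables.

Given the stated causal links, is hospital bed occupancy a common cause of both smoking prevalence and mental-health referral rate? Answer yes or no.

Hospital bed occupancy has no stated causal path to mental-health referral rate. A confounder must cause both variables, so hospital bed occupancy does not qualify.

no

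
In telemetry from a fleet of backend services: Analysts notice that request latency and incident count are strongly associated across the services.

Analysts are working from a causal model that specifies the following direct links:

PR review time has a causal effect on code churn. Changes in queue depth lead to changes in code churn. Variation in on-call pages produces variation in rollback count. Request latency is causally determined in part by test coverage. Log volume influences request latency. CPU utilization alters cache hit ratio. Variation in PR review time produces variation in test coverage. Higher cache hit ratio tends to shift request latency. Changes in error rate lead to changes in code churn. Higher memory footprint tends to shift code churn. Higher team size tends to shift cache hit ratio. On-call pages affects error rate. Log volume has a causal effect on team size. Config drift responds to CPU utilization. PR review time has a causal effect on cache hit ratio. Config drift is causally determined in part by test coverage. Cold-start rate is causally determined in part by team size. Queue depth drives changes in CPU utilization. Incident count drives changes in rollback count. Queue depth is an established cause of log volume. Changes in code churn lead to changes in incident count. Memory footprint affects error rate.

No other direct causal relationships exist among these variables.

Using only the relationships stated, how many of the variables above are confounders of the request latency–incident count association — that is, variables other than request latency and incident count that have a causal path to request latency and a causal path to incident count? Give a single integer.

2

The common causes are: PR review time (to request latency via PR review time → test coverage → request latency; to incident count via PR review time → code churn → incident count); queue depth (to request latency via queue depth → log volume → request latency; to incident count via queue depth → code churn → incident count).
Every other variable lacks a causal path to at least one of request latency and incident count.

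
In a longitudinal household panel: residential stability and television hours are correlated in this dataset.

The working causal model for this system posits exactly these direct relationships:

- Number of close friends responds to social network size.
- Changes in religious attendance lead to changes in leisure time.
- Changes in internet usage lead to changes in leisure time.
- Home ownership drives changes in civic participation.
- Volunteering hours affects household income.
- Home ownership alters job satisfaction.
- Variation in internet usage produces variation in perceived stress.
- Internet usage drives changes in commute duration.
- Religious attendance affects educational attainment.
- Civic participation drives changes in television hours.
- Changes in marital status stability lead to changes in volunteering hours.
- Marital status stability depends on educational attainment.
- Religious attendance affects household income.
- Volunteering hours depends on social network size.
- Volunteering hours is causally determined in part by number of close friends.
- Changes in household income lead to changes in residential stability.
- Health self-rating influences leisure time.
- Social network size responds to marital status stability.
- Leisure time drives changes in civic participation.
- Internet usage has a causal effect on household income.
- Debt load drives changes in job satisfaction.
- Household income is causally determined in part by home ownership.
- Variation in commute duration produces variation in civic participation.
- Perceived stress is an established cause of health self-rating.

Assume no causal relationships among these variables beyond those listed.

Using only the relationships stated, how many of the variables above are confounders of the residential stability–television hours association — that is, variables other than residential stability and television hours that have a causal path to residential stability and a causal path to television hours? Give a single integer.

The common causes are: home ownership (to residential stability via home ownership → household income → residential stability; to television hours via home ownership → civic participation → television hours); internet usage (to residential stability via internet usage → household income → residential stability; to television hours via internet usage → commute duration → civic participation → television hours); religious attendance (to residential stability via religious attendance → household income → residential stability; to television hours via religious attendance → leisure time → civic participation → television hours).
Every other variable lacks a causal path to at least one of residential stability and television hours.

3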